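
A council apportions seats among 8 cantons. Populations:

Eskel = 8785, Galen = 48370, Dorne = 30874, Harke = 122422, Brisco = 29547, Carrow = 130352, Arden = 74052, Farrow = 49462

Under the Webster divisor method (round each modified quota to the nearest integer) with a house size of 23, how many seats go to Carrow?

6

Standard divisor 493864/23 ≈ 21472.348; standard quotas: Eskel 0.409, Galen 2.253, Dorne 1.438, Harke 5.701, Brisco 1.376, Carrow 6.071, Arden 3.449, Farrow 2.304.
Rounding to the nearest integer gives 0, 2, 1, 6, 1, 6, 3, 2 = 21 seats, so the divisor must be adjusted.
With modified divisor 20300: modified quotas Eskel 0.433, Galen 2.383, Dorne 1.521, Harke 6.031, Brisco 1.456, Carrow 6.421, Arden 3.648, Farrow 2.437.
Rounding to the nearest integer: Eskel 0, Galen 2, Dorne 2, Harke 6, Brisco 1, Carrow 6, Arden 4, Farrow 2 (total 23).
Carrow receives 6.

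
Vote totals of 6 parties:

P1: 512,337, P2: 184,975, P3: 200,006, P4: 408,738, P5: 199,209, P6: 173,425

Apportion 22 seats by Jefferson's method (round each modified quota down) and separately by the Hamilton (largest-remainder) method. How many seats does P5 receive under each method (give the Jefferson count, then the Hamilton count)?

2 and 3

Jefferson: P1 7, P2 2, P3 3, P4 6, P5 2, P6 2.
Hamilton: P1 7, P2 2, P3 3, P4 5, P5 3, P6 2.
P5 gets 2 under Jefferson and 3 under Hamilton.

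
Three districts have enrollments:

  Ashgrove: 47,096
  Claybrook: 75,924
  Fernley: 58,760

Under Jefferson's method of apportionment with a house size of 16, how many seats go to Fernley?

Standard divisor 181780/16 ≈ 11361.25; standard quotas: Ashgrove 4.145, Claybrook 6.683, Fernley 5.172.
Rounding down gives 4, 6, 5 = 15 seats, so the divisor must be adjusted.
With modified divisor 10300: modified quotas Ashgrove 4.572, Claybrook 7.371, Fernley 5.705.
Rounding down: Ashgrove 4, Claybrook 7, Fernley 5 (total 16).
Fernley receives 5.

5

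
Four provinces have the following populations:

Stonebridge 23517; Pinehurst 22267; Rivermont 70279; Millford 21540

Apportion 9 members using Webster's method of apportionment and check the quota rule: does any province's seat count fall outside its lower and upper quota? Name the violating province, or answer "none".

Standard quotas: Stonebridge 1.538, Pinehurst 1.456, Rivermont 4.597, Millford 1.409.
Webster allocation: Stonebridge 2, Pinehurst 1, Rivermont 5, Millford 1.
Every allocation lies between the lower and upper quota.

none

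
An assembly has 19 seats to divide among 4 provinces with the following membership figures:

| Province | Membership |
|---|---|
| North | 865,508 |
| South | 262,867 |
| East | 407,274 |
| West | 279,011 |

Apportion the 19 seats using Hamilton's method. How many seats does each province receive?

The standard divisor is 1814660/19 ≈ 95508.421.
Standard quotas: North 9.0621, South 2.7523, East 4.2643, West 2.9213.
Lower quotas: North 9, South 2, East 4, West 2 (sum 17, leaving 2 seats).
Remainders in descending order: West 0.9213, South 0.7523, East 0.2643, North 0.0621.
Largest remainders: West, South receive the extra seats.

North: 9, South: 3, East: 4, West: 3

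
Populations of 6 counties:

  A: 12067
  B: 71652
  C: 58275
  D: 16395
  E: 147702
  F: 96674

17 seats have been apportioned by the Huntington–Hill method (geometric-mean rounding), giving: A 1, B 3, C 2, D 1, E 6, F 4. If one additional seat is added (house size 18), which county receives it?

Priority for the next seat is population ÷ (√(s·(s+1))).
Priorities: A 8532.658, B 20684.151, C 23790.669, D 11593.016, E 22790.913, F 21616.964.
Highest priority: C.

C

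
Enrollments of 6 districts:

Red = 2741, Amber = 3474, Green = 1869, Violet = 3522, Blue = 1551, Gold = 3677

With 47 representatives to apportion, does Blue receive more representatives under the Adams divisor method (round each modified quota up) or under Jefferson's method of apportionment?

Adams

Adams: Red 8, Amber 9, Green 5, Violet 10, Blue 5, Gold 10.
Jefferson: Red 8, Amber 10, Green 5, Violet 10, Blue 4, Gold 10.
Blue gets 5 under Adams and 4 under Jefferson.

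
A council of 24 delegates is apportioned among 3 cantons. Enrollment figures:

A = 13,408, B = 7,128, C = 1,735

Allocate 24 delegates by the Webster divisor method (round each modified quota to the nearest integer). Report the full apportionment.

Standard divisor 22271/24 ≈ 927.958; standard quotas: A 14.449, B 7.681, C 1.870.
Rounding to the nearest integer gives A 14, B 8, C 2 — total 24, matching the house size, so no adjustment is needed.

A=14, B=8, C=2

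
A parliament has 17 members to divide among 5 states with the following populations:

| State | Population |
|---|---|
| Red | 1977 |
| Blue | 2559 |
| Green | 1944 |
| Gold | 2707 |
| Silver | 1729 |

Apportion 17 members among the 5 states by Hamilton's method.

Red 3, Blue 4, Green 3, Gold 4, Silver 3

The standard divisor is 10916/17 ≈ 642.118.
Standard quotas: Red 3.079, Blue 3.985, Green 3.027, Gold 4.216, Silver 2.693.
Lower quotas: Red 3, Blue 3, Green 3, Gold 4, Silver 2 (sum 15, leaving 2 seats).
Remainders in descending order: Blue 0.985, Silver 0.693, Gold 0.216, Red 0.079, Green 0.027.
The surplus seats go to Blue, Silver.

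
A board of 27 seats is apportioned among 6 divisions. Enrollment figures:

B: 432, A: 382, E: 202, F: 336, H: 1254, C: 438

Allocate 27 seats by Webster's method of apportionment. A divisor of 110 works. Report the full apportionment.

With modified divisor 110: modified quotas B 3.927, A 3.473, E 1.836, F 3.055, H 11.400, C 3.982.
Rounding to the nearest integer: B 4, A 3, E 2, F 3, H 11, C 4 (total 27).

B: 4, A: 3, E: 2, F: 3, H: 11, C: 4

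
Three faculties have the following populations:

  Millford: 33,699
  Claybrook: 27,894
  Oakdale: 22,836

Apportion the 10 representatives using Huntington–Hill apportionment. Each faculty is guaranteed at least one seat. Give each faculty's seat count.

Millford=4, Claybrook=3, Oakdale=3

With divisor 8688: modified quotas Millford 3.879, Claybrook 3.211, Oakdale 2.628.
Geometric-mean thresholds: Millford √(3·4)=3.464, Claybrook √(3·4)=3.464, Oakdale √(2·3)=2.449.
Each quota rounded against its threshold gives Millford 4, Claybrook 3, Oakdale 3 (total 10).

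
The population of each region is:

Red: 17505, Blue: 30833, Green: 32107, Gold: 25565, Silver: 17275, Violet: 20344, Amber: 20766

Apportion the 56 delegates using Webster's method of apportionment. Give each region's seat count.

Standard divisor 164395/56 ≈ 2935.625; standard quotas: Red 5.963, Blue 10.503, Green 10.937, Gold 8.709, Silver 5.885, Violet 6.930, Amber 7.074.
Rounding to the nearest integer gives 6, 11, 11, 9, 6, 7, 7 = 57 seats, so the divisor must be adjusted.
With modified divisor 3000: modified quotas Red 5.835, Blue 10.278, Green 10.702, Gold 8.522, Silver 5.758, Violet 6.781, Amber 6.922.
Rounding to the nearest integer: Red 6, Blue 10, Green 11, Gold 9, Silver 6, Violet 7, Amber 7 (total 56).

Red 6, Blue 10, Green 11, Gold 9, Silver 6, Violet 7, Amber 7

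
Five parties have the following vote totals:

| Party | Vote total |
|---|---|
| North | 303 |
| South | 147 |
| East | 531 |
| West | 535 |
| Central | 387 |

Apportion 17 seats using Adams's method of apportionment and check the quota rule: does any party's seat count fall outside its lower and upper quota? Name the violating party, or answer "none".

none

Standard quotas: North 2.707, South 1.313, East 4.744, West 4.779, Central 3.457.
Adams allocation: North 3, South 2, East 4, West 5, Central 3.
Every allocation lies between the lower and upper quota.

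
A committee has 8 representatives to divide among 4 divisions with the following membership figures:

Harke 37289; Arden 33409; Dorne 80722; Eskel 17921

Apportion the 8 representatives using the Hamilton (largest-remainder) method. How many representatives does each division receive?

The standard divisor is 169341/8 ≈ 21167.625.
Standard quotas: Harke 1.7616, Arden 1.5783, Dorne 3.8135, Eskel 0.8466.
Lower quotas: Harke 1, Arden 1, Dorne 3, Eskel 0 (sum 5, leaving 3 seats).
Remainders in descending order: Eskel 0.8466, Dorne 0.8135, Harke 0.7616, Arden 0.5783.
The surplus seats go to Eskel, Dorne, Harke.

Harke: 2, Arden: 1, Dorne: 4, Eskel: 1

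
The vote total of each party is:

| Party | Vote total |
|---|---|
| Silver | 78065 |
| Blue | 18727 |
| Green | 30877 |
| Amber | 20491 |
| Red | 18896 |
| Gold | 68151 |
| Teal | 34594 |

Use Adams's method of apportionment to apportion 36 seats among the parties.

Silver 10; Blue 3; Green 4; Amber 3; Red 3; Gold 8; Teal 5

Standard divisor 269801/36 ≈ 7494.472; standard quotas: Silver 10.416, Blue 2.499, Green 4.120, Amber 2.734, Red 2.521, Gold 9.094, Teal 4.616.
Rounding up gives 11, 3, 5, 3, 3, 10, 5 = 40 seats, so the divisor must be adjusted.
With modified divisor 8600: modified quotas Silver 9.077, Blue 2.178, Green 3.590, Amber 2.383, Red 2.197, Gold 7.925, Teal 4.023.
Rounding up: Silver 10, Blue 3, Green 4, Amber 3, Red 3, Gold 8, Teal 5 (total 36).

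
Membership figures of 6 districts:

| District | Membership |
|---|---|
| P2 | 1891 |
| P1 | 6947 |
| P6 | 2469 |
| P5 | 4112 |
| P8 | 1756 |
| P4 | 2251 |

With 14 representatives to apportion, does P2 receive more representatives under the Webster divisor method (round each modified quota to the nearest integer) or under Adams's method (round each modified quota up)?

Adams

Webster: P2 1, P1 5, P6 2, P5 3, P8 1, P4 2.
Adams: P2 2, P1 4, P6 2, P5 3, P8 1, P4 2.
P2 gets 1 under Webster and 2 under Adams.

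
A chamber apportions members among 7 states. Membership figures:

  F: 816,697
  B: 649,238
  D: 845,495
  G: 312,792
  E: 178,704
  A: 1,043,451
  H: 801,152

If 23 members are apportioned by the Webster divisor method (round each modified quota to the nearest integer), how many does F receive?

4

Standard divisor 4647529/23 ≈ 202066.478; standard quotas: F 4.042, B 3.213, D 4.184, G 1.548, E 0.884, A 5.164, H 3.965.
Rounding to the nearest integer gives F 4, B 3, D 4, G 2, E 1, A 5, H 4 — total 23, matching the house size, so no adjustment is needed.
F receives 4.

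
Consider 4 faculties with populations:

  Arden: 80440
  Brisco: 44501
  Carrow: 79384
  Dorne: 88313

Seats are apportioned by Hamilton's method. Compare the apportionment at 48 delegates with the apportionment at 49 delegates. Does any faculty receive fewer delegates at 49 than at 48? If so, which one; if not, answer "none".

none

At 48 seats: Arden 13, Brisco 7, Carrow 13, Dorne 15.
At 49 seats: Arden 14, Brisco 7, Carrow 13, Dorne 15.
No faculty's allocation decreased.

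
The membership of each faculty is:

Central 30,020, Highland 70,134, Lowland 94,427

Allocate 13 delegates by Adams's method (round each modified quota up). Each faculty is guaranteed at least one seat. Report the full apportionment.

Central: 2, Highland: 5, Lowland: 6

Standard divisor 194581/13 ≈ 14967.769; standard quotas: Central 2.006, Highland 4.686, Lowland 6.309.
Rounding up gives 3, 5, 7 = 15 seats, so the divisor must be adjusted.
With modified divisor 16600: modified quotas Central 1.808, Highland 4.225, Lowland 5.688.
Rounding up: Central 2, Highland 5, Lowland 6 (total 13).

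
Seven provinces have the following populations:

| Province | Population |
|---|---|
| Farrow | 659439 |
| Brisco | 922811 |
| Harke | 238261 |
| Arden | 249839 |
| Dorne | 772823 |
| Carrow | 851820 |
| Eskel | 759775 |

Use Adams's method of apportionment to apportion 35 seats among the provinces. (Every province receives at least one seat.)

Farrow=5, Brisco=7, Harke=2, Arden=2, Dorne=6, Carrow=7, Eskel=6

Standard divisor 4454768/35 ≈ 127279.086; standard quotas: Farrow 5.181, Brisco 7.250, Harke 1.872, Arden 1.963, Dorne 6.072, Carrow 6.693, Eskel 5.969.
Rounding up gives 6, 8, 2, 2, 7, 7, 6 = 38 seats, so the divisor must be adjusted.
With modified divisor 136900: modified quotas Farrow 4.817, Brisco 6.741, Harke 1.740, Arden 1.825, Dorne 5.645, Carrow 6.222, Eskel 5.550.
Rounding up: Farrow 5, Brisco 7, Harke 2, Arden 2, Dorne 6, Carrow 7, Eskel 6 (total 35).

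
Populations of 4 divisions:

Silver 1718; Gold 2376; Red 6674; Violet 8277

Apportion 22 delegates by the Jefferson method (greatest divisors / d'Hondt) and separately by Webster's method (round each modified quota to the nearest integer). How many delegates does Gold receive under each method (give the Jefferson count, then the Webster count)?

Jefferson: Silver 2, Gold 2, Red 8, Violet 10.
Webster: Silver 2, Gold 3, Red 8, Violet 9.
Gold gets 2 under Jefferson and 3 under Webster.

2 and 3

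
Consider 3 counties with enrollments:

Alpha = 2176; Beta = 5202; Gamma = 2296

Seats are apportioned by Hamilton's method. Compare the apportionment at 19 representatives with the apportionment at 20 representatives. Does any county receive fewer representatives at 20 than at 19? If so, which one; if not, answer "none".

none

At 19 seats: Alpha 4, Beta 10, Gamma 5.
At 20 seats: Alpha 4, Beta 11, Gamma 5.
No county's allocation decreased.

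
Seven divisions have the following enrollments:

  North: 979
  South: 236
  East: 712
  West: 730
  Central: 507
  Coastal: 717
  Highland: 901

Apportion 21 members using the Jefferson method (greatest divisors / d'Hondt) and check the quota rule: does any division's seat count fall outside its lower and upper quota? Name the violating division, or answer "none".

none

Standard quotas: North 4.299, South 1.036, East 3.127, West 3.206, Central 2.226, Coastal 3.149, Highland 3.957.
Jefferson allocation: North 5, South 1, East 3, West 3, Central 2, Coastal 3, Highland 4.
Every allocation lies between the lower and upper quota.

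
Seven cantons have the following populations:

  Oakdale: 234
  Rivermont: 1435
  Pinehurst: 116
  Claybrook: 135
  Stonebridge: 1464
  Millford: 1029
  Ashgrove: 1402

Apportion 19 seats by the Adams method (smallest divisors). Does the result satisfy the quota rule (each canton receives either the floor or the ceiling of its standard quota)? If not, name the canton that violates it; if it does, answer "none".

none

Standard quotas: Oakdale 0.765, Rivermont 4.689, Pinehurst 0.379, Claybrook 0.441, Stonebridge 4.783, Millford 3.362, Ashgrove 4.581.
Adams allocation: Oakdale 1, Rivermont 4, Pinehurst 1, Claybrook 1, Stonebridge 5, Millford 3, Ashgrove 4.
Every allocation lies between the lower and upper quota.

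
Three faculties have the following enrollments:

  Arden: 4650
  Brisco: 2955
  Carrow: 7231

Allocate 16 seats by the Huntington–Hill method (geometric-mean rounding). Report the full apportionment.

Arden 5; Brisco 3; Carrow 8

With divisor 910: modified quotas Arden 5.110, Brisco 3.247, Carrow 7.946.
Geometric-mean thresholds: Arden √(5·6)=5.477, Brisco √(3·4)=3.464, Carrow √(7·8)=7.483.
Each quota rounded against its threshold gives Arden 5, Brisco 3, Carrow 8 (total 16).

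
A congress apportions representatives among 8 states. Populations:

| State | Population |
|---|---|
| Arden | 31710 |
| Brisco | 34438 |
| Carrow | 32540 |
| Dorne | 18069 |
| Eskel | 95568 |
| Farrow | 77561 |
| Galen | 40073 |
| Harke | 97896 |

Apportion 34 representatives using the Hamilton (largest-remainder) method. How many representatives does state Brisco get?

3

The standard divisor is 427855/34 ≈ 12583.971.
Standard quotas: Arden 2.5199, Brisco 2.7367, Carrow 2.5858, Dorne 1.4359, Eskel 7.5944, Farrow 6.1635, Galen 3.1844, Harke 7.7794.
Lower quotas: Arden 2, Brisco 2, Carrow 2, Dorne 1, Eskel 7, Farrow 6, Galen 3, Harke 7 (sum 30, leaving 4 seats).
Remainders in descending order: Harke 0.7794, Brisco 0.7367, Eskel 0.5944, Carrow 0.5858, Arden 0.5199, Dorne 0.4359, Galen 0.1844, Farrow 0.1635.
Largest remainders: Harke, Brisco, Eskel, Carrow receive the extra seats.
Brisco receives 3.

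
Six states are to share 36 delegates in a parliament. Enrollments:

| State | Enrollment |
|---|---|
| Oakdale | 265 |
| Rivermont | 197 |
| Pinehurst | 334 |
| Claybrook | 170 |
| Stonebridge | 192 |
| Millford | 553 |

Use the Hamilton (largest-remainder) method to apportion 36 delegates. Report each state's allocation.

Oakdale 5, Rivermont 4, Pinehurst 7, Claybrook 4, Stonebridge 4, Millford 12

Standard divisor: 1711 ÷ 36 ≈ 47.528.
Standard quotas: Oakdale 5.576, Rivermont 4.145, Pinehurst 7.027, Claybrook 3.577, Stonebridge 4.040, Millford 11.635.
Lower quotas: Oakdale 5, Rivermont 4, Pinehurst 7, Claybrook 3, Stonebridge 4, Millford 11 (sum 34, leaving 2 seats).
Remainders in descending order: Millford 0.635, Claybrook 0.577, Oakdale 0.576, Rivermont 0.145, Stonebridge 0.040, Pinehurst 0.027.
Largest remainders: Millford, Claybrook receive the extra seats.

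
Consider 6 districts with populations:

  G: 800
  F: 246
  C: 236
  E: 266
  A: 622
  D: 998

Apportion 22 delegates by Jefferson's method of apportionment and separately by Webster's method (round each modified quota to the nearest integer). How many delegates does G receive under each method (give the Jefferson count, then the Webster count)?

6 and 5

Jefferson: G 6, F 1, C 1, E 2, A 4, D 8.
Webster: G 5, F 2, C 2, E 2, A 4, D 7.
G gets 6 under Jefferson and 5 under Webster.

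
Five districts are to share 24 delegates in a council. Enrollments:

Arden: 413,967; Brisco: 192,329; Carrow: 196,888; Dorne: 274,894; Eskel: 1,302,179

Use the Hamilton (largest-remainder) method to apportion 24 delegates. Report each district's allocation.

The standard divisor is 2380257/24 ≈ 99177.375.
Standard quotas: Arden 4.1740, Brisco 1.9392, Carrow 1.9852, Dorne 2.7717, Eskel 13.1298.
Lower quotas: Arden 4, Brisco 1, Carrow 1, Dorne 2, Eskel 13 (sum 21, leaving 3 seats).
Remainders in descending order: Carrow 0.9852, Brisco 0.9392, Dorne 0.7717, Arden 0.1740, Eskel 0.1298.
The surplus seats go to Carrow, Brisco, Dorne.

Arden 4, Brisco 2, Carrow 2, Dorne 3, Eskel 13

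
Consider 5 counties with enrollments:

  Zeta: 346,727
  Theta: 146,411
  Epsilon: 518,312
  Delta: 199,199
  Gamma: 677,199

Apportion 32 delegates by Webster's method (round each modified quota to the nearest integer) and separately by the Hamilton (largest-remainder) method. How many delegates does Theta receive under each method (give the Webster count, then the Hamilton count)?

2 and 3

Webster: Zeta 6, Theta 2, Epsilon 9, Delta 3, Gamma 12.
Hamilton: Zeta 6, Theta 3, Epsilon 9, Delta 3, Gamma 11.
Theta gets 2 under Webster and 3 under Hamilton.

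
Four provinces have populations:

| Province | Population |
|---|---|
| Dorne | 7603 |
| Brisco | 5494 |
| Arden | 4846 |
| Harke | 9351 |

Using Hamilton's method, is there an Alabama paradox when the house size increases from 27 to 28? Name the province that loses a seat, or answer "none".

none

At 27 seats: Dorne 8, Brisco 5, Arden 5, Harke 9.
At 28 seats: Dorne 8, Brisco 6, Arden 5, Harke 9.
No province's allocation decreased.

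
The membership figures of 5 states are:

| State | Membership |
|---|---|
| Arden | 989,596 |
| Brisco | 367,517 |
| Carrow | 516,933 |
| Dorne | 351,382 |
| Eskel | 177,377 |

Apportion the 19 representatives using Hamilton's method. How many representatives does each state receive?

Arden=8; Brisco=3; Carrow=4; Dorne=3; Eskel=1

Total 2402805; standard divisor 2402805/19 ≈ 126463.421.
Standard quotas: Arden 7.8252, Brisco 2.9061, Carrow 4.0876, Dorne 2.7785, Eskel 1.4026.
Lower quotas: Arden 7, Brisco 2, Carrow 4, Dorne 2, Eskel 1 (sum 16, leaving 3 seats).
Remainders in descending order: Brisco 0.9061, Arden 0.8252, Dorne 0.7785, Eskel 0.4026, Carrow 0.0876.
Largest remainders: Brisco, Arden, Dorne receive the extra seats.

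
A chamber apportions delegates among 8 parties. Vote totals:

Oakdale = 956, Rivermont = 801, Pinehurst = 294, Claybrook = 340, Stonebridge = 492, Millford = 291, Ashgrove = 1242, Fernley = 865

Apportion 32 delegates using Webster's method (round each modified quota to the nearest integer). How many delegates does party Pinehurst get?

Standard divisor 5281/32 ≈ 165.031; standard quotas: Oakdale 5.793, Rivermont 4.854, Pinehurst 1.781, Claybrook 2.060, Stonebridge 2.981, Millford 1.763, Ashgrove 7.526, Fernley 5.241.
Rounding to the nearest integer gives 6, 5, 2, 2, 3, 2, 8, 5 = 33 seats, so the divisor must be adjusted.
With modified divisor 170: modified quotas Oakdale 5.624, Rivermont 4.712, Pinehurst 1.729, Claybrook 2.000, Stonebridge 2.894, Millford 1.712, Ashgrove 7.306, Fernley 5.088.
Rounding to the nearest integer: Oakdale 6, Rivermont 5, Pinehurst 2, Claybrook 2, Stonebridge 3, Millford 2, Ashgrove 7, Fernley 5 (total 32).
Pinehurst receives 2.

2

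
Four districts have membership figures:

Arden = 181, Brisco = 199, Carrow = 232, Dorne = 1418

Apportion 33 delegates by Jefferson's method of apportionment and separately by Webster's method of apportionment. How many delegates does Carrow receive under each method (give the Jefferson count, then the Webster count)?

3 and 4

Jefferson: Arden 3, Brisco 3, Carrow 3, Dorne 24.
Webster: Arden 3, Brisco 3, Carrow 4, Dorne 23.
Carrow gets 3 under Jefferson and 4 under Webster.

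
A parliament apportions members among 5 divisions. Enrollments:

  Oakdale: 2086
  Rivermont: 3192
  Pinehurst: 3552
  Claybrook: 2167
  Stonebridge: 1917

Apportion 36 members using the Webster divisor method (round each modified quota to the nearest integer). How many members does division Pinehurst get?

Standard divisor 12914/36 ≈ 358.722; standard quotas: Oakdale 5.815, Rivermont 8.898, Pinehurst 9.902, Claybrook 6.041, Stonebridge 5.344.
Rounding to the nearest integer gives Oakdale 6, Rivermont 9, Pinehurst 10, Claybrook 6, Stonebridge 5 — total 36, matching the house size, so no adjustment is needed.
Pinehurst receives 10.

10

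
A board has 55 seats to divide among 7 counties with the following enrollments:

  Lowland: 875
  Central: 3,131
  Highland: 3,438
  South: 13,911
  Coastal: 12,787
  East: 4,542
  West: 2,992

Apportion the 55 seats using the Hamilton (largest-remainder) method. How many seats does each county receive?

The standard divisor is 41676/55 ≈ 757.745.
Standard quotas: Lowland 1.1547, Central 4.1320, Highland 4.5371, South 18.3584, Coastal 16.8751, East 5.9941, West 3.9486.
Lower quotas: Lowland 1, Central 4, Highland 4, South 18, Coastal 16, East 5, West 3 (sum 51, leaving 4 seats).
Remainders in descending order: East 0.9941, West 0.9486, Coastal 0.8751, Highland 0.5371, South 0.3584, Lowland 0.1547, Central 0.1320.
Largest remainders: East, West, Coastal, Highland receive the extra seats.

Lowland 1; Central 4; Highland 5; South 18; Coastal 17; East 6; West 4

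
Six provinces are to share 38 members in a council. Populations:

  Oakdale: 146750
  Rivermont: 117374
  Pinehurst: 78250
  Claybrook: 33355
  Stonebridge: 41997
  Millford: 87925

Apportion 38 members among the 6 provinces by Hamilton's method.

Oakdale: 11; Rivermont: 9; Pinehurst: 6; Claybrook: 2; Stonebridge: 3; Millford: 7

Total 505651; standard divisor 505651/38 ≈ 13306.605.
Standard quotas: Oakdale 11.0284, Rivermont 8.8207, Pinehurst 5.8805, Claybrook 2.5066, Stonebridge 3.1561, Millford 6.6076.
Lower quotas: Oakdale 11, Rivermont 8, Pinehurst 5, Claybrook 2, Stonebridge 3, Millford 6 (sum 35, leaving 3 seats).
Remainders in descending order: Pinehurst 0.8805, Rivermont 0.8207, Millford 0.6076, Claybrook 0.5066, Stonebridge 0.1561, Oakdale 0.0284.
The surplus seats go to Pinehurst, Rivermont, Millford.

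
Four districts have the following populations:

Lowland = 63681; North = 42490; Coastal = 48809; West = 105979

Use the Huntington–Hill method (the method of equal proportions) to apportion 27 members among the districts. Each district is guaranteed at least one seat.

Lowland: 7; North: 4; Coastal: 5; West: 11

With divisor 9664: modified quotas Lowland 6.590, North 4.397, Coastal 5.051, West 10.966.
Geometric-mean thresholds: Lowland √(6·7)=6.481, North √(4·5)=4.472, Coastal √(5·6)=5.477, West √(10·11)=10.488.
Each quota rounded against its threshold gives Lowland 7, North 4, Coastal 5, West 11 (total 27).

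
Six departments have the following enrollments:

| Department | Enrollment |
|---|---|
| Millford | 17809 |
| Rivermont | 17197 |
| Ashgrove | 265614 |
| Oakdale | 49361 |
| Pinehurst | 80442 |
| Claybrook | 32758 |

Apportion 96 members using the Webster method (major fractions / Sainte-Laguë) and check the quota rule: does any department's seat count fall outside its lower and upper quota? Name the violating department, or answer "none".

Ashgrove

Standard quotas: Millford 3.691, Rivermont 3.564, Ashgrove 55.052, Oakdale 10.231, Pinehurst 16.673, Claybrook 6.790.
Webster allocation: Millford 4, Rivermont 4, Ashgrove 54, Oakdale 10, Pinehurst 17, Claybrook 7.
Ashgrove has quota 55.052 (lower 55, upper 56) but receives 54 — outside the quota interval.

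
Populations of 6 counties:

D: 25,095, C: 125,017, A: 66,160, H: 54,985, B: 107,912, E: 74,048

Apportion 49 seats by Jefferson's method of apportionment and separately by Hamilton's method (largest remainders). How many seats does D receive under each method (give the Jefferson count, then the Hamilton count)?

Jefferson: D 2, C 14, A 7, H 6, B 12, E 8.
Hamilton: D 3, C 13, A 7, H 6, B 12, E 8.
D gets 2 under Jefferson and 3 under Hamilton.

2 and 3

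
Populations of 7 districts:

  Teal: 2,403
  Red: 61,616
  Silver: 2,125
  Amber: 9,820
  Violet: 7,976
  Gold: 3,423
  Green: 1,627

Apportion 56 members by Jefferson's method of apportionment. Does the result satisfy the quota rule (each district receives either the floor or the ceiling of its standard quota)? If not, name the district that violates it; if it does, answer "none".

Red

Standard quotas: Teal 1.512, Red 38.774, Silver 1.337, Amber 6.180, Violet 5.019, Gold 2.154, Green 1.024.
Jefferson allocation: Teal 1, Red 40, Silver 1, Amber 6, Violet 5, Gold 2, Green 1.
Red has quota 38.774 (lower 38, upper 39) but receives 40 — outside the quota interval.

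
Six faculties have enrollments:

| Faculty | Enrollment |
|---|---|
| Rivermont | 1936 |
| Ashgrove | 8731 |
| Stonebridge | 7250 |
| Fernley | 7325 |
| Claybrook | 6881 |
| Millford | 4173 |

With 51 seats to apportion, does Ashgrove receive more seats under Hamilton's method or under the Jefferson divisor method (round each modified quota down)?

Hamilton: Rivermont 3, Ashgrove 12, Stonebridge 10, Fernley 10, Claybrook 10, Millford 6.
Jefferson: Rivermont 2, Ashgrove 13, Stonebridge 10, Fernley 10, Claybrook 10, Millford 6.
Ashgrove gets 12 under Hamilton and 13 under Jefferson.

Jefferson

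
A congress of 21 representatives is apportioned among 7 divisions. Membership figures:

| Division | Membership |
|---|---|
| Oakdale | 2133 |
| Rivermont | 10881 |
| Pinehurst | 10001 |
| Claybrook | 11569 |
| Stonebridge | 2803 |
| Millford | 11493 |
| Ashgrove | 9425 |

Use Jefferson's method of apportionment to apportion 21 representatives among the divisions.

Standard divisor 58305/21 ≈ 2776.429; standard quotas: Oakdale 0.768, Rivermont 3.919, Pinehurst 3.602, Claybrook 4.167, Stonebridge 1.010, Millford 4.139, Ashgrove 3.395.
Rounding down gives 0, 3, 3, 4, 1, 4, 3 = 18 seats, so the divisor must be adjusted.
With modified divisor 2340: modified quotas Oakdale 0.912, Rivermont 4.650, Pinehurst 4.274, Claybrook 4.944, Stonebridge 1.198, Millford 4.912, Ashgrove 4.028.
Rounding down: Oakdale 0, Rivermont 4, Pinehurst 4, Claybrook 4, Stonebridge 1, Millford 4, Ashgrove 4 (total 21).

Oakdale 0, Rivermont 4, Pinehurst 4, Claybrook 4, Stonebridge 1, Millford 4, Ashgrove 4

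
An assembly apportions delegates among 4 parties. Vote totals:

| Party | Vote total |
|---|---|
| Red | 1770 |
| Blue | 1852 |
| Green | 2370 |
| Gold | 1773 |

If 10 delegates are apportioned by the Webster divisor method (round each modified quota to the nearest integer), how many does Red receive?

Standard divisor 7765/10 ≈ 776.5; standard quotas: Red 2.279, Blue 2.385, Green 3.052, Gold 2.283.
Rounding to the nearest integer gives 2, 2, 3, 2 = 9 seats, so the divisor must be adjusted.
With modified divisor 720: modified quotas Red 2.458, Blue 2.572, Green 3.292, Gold 2.462.
Rounding to the nearest integer: Red 2, Blue 3, Green 3, Gold 2 (total 10).
Red receives 2.

2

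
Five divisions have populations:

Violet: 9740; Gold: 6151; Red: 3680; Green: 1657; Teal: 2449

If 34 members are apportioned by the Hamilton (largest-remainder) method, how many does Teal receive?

Standard divisor: 23677 ÷ 34 ≈ 696.382.
Standard quotas: Violet 13.9866, Gold 8.8328, Red 5.2845, Green 2.3794, Teal 3.5167.
Lower quotas: Violet 13, Gold 8, Red 5, Green 2, Teal 3 (sum 31, leaving 3 seats).
Remainders in descending order: Violet 0.9866, Gold 0.8328, Teal 0.5167, Green 0.3794, Red 0.2845.
The surplus seats go to Violet, Gold, Teal.
Teal receives 4.

4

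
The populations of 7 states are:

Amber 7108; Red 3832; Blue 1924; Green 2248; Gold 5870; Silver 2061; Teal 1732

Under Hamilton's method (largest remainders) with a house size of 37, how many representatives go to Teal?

2

The standard divisor is 24775/37 ≈ 669.595.
Standard quotas: Amber 10.6154, Red 5.7229, Blue 2.8734, Green 3.3573, Gold 8.7665, Silver 3.0780, Teal 2.5866.
Lower quotas: Amber 10, Red 5, Blue 2, Green 3, Gold 8, Silver 3, Teal 2 (sum 33, leaving 4 seats).
Remainders in descending order: Blue 0.8734, Gold 0.7665, Red 0.7229, Amber 0.6154, Teal 0.5866, Green 0.3573, Silver 0.0780.
The surplus seats go to Blue, Gold, Red, Amber.
Teal receives 2.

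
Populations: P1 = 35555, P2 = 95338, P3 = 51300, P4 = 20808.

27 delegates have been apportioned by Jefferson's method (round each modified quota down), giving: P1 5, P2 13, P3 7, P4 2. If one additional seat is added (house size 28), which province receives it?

Priority for the next seat is population ÷ (current seats + 1).
Priorities: P1 5925.833, P2 6809.857, P3 6412.500, P4 6936.000.
Highest priority: P4.

P4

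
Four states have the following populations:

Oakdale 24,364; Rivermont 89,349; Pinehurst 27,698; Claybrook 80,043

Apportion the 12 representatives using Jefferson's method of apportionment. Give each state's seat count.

Oakdale 1, Rivermont 5, Pinehurst 1, Claybrook 5

Standard divisor 221454/12 ≈ 18454.5; standard quotas: Oakdale 1.320, Rivermont 4.842, Pinehurst 1.501, Claybrook 4.337.
Rounding down gives 1, 4, 1, 4 = 10 seats, so the divisor must be adjusted.
With modified divisor 15500: modified quotas Oakdale 1.572, Rivermont 5.764, Pinehurst 1.787, Claybrook 5.164.
Rounding down: Oakdale 1, Rivermont 5, Pinehurst 1, Claybrook 5 (total 12).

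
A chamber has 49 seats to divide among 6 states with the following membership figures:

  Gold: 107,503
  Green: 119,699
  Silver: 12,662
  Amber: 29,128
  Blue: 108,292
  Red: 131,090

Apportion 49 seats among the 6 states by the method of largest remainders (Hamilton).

Standard divisor: 508374 ÷ 49 ≈ 10374.98.
Standard quotas: Gold 10.3618, Green 11.5373, Silver 1.2204, Amber 2.8075, Blue 10.4378, Red 12.6352.
Lower quotas: Gold 10, Green 11, Silver 1, Amber 2, Blue 10, Red 12 (sum 46, leaving 3 seats).
Remainders in descending order: Amber 0.8075, Red 0.6352, Green 0.5373, Blue 0.4378, Gold 0.3618, Silver 0.2204.
Largest remainders: Amber, Red, Green receive the extra seats.

Gold=10, Green=12, Silver=1, Amber=3, Blue=10, Red=13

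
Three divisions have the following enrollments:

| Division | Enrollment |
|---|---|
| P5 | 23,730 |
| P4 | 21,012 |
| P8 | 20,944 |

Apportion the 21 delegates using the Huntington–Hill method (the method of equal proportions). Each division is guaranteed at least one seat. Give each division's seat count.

P5 7, P4 7, P8 7

With divisor 3201: modified quotas P5 7.413, P4 6.564, P8 6.543.
Geometric-mean thresholds: P5 √(7·8)=7.483, P4 √(6·7)=6.481, P8 √(6·7)=6.481.
Each quota rounded against its threshold gives P5 7, P4 7, P8 7 (total 21).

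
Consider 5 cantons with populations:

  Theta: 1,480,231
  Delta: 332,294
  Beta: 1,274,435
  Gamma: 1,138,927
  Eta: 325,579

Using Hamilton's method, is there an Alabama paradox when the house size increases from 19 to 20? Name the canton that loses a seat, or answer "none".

At 19 seats: Theta 6, Delta 2, Beta 5, Gamma 5, Eta 1.
At 20 seats: Theta 7, Delta 1, Beta 6, Gamma 5, Eta 1.
Delta drops from 2 to 1.

Delta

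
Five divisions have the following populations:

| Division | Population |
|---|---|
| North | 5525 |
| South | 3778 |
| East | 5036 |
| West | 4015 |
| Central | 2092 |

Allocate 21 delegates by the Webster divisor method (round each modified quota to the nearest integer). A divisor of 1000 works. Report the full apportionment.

North 6, South 4, East 5, West 4, Central 2

With modified divisor 1000: modified quotas North 5.525, South 3.778, East 5.036, West 4.015, Central 2.092.
Rounding to the nearest integer: North 6, South 4, East 5, West 4, Central 2 (total 21).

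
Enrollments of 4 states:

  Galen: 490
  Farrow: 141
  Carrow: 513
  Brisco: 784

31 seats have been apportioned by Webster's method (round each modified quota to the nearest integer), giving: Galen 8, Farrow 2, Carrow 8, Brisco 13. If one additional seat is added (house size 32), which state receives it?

Priority for the next seat is population ÷ (current seats + 0.5).
Priorities: Galen 57.647, Farrow 56.400, Carrow 60.353, Brisco 58.074.
Highest priority: Carrow.

Carrow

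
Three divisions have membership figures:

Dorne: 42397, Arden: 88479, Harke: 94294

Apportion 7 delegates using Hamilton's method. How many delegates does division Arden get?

Standard divisor: 225170 ÷ 7 ≈ 32167.143.
Standard quotas: Dorne 1.3180, Arden 2.7506, Harke 2.9314.
Lower quotas: Dorne 1, Arden 2, Harke 2 (sum 5, leaving 2 seats).
Remainders in descending order: Harke 0.9314, Arden 0.7506, Dorne 0.3180.
The surplus seats go to Harke, Arden.
Arden receives 3.

3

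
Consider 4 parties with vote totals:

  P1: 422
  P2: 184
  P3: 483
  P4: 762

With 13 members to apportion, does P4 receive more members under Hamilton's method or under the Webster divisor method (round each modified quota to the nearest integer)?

Webster

Hamilton: P1 3, P2 1, P3 4, P4 5.
Webster: P1 3, P2 1, P3 3, P4 6.
P4 gets 5 under Hamilton and 6 under Webster.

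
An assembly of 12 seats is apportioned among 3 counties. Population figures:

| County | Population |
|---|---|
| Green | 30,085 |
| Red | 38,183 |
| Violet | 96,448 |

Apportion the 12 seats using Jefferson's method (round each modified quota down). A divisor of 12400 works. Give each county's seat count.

Green 2, Red 3, Violet 7

With modified divisor 12400: modified quotas Green 2.426, Red 3.079, Violet 7.778.
Rounding down: Green 2, Red 3, Violet 7 (total 12).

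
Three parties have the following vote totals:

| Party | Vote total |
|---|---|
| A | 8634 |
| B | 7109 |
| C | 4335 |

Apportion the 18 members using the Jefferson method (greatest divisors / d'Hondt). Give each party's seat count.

Standard divisor 20078/18 ≈ 1115.444; standard quotas: A 7.740, B 6.373, C 3.886.
Rounding down gives 7, 6, 3 = 16 seats, so the divisor must be adjusted.
With modified divisor 1050: modified quotas A 8.223, B 6.770, C 4.129.
Rounding down: A 8, B 6, C 4 (total 18).

A 8, B 6, C 4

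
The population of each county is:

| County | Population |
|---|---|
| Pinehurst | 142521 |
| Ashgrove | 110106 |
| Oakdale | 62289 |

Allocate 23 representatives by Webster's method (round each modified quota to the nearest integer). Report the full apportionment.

Standard divisor 314916/23 ≈ 13692; standard quotas: Pinehurst 10.409, Ashgrove 8.042, Oakdale 4.549.
Rounding to the nearest integer gives Pinehurst 10, Ashgrove 8, Oakdale 5 — total 23, matching the house size, so no adjustment is needed.

Pinehurst: 10, Ashgrove: 8, Oakdale: 5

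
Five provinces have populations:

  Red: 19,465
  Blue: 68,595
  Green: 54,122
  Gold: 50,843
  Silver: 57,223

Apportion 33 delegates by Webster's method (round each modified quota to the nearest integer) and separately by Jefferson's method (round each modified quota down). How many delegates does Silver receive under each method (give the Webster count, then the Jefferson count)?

7 and 8

Webster: Red 3, Blue 9, Green 7, Gold 7, Silver 7.
Jefferson: Red 2, Blue 9, Green 7, Gold 7, Silver 8.
Silver gets 7 under Webster and 8 under Jefferson.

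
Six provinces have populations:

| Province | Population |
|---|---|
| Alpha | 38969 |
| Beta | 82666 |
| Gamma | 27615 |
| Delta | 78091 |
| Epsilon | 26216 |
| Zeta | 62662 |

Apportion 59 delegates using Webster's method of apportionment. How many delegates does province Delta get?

15

Standard divisor 316219/59 ≈ 5359.644; standard quotas: Alpha 7.271, Beta 15.424, Gamma 5.152, Delta 14.570, Epsilon 4.891, Zeta 11.691.
Rounding to the nearest integer gives Alpha 7, Beta 15, Gamma 5, Delta 15, Epsilon 5, Zeta 12 — total 59, matching the house size, so no adjustment is needed.
Delta receives 15.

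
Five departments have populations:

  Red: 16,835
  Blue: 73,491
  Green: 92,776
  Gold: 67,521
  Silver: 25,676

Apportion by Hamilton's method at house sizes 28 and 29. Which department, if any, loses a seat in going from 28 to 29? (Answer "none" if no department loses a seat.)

Silver

At 28 seats: Red 2, Blue 7, Green 9, Gold 7, Silver 3.
At 29 seats: Red 2, Blue 8, Green 10, Gold 7, Silver 2.
Silver drops from 3 to 2.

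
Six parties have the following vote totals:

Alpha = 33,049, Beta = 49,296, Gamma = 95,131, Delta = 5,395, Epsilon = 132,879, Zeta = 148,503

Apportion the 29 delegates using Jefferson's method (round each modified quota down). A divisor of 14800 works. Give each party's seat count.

Alpha=2, Beta=3, Gamma=6, Delta=0, Epsilon=8, Zeta=10

With modified divisor 14800: modified quotas Alpha 2.233, Beta 3.331, Gamma 6.428, Delta 0.365, Epsilon 8.978, Zeta 10.034.
Rounding down: Alpha 2, Beta 3, Gamma 6, Delta 0, Epsilon 8, Zeta 10 (total 29).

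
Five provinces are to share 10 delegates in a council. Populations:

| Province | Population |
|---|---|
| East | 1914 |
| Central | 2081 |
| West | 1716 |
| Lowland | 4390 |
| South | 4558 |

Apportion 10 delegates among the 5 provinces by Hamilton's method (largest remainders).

Total 14659; standard divisor 14659/10 ≈ 1465.9.
Standard quotas: East 1.306, Central 1.420, West 1.171, Lowland 2.995, South 3.109.
Lower quotas: East 1, Central 1, West 1, Lowland 2, South 3 (sum 8, leaving 2 seats).
Remainders in descending order: Lowland 0.995, Central 0.420, East 0.306, West 0.171, South 0.109.
Largest remainders: Lowland, Central receive the extra seats.

East: 1, Central: 2, West: 1, Lowland: 3, South: 3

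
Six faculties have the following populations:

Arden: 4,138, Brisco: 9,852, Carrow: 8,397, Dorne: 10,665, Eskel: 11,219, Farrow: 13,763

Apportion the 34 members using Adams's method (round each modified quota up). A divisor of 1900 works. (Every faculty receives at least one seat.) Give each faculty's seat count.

Arden: 3, Brisco: 6, Carrow: 5, Dorne: 6, Eskel: 6, Farrow: 8

With modified divisor 1900: modified quotas Arden 2.178, Brisco 5.185, Carrow 4.419, Dorne 5.613, Eskel 5.905, Farrow 7.244.
Rounding up: Arden 3, Brisco 6, Carrow 5, Dorne 6, Eskel 6, Farrow 8 (total 34).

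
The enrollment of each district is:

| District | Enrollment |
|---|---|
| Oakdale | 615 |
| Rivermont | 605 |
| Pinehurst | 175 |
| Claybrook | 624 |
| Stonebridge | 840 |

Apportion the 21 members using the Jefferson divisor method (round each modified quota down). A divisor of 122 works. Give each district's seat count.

With modified divisor 122: modified quotas Oakdale 5.041, Rivermont 4.959, Pinehurst 1.434, Claybrook 5.115, Stonebridge 6.885.
Rounding down: Oakdale 5, Rivermont 4, Pinehurst 1, Claybrook 5, Stonebridge 6 (total 21).

Oakdale=5; Rivermont=4; Pinehurst=1; Claybrook=5; Stonebridge=6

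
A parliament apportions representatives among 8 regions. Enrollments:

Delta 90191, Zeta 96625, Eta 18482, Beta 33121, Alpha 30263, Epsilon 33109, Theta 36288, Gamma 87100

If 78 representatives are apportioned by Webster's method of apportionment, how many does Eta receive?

3

Standard divisor 425179/78 ≈ 5451.013; standard quotas: Delta 16.546, Zeta 17.726, Eta 3.391, Beta 6.076, Alpha 5.552, Epsilon 6.074, Theta 6.657, Gamma 15.979.
Rounding to the nearest integer gives 17, 18, 3, 6, 6, 6, 7, 16 = 79 seats, so the divisor must be adjusted.
With modified divisor 5480: modified quotas Delta 16.458, Zeta 17.632, Eta 3.373, Beta 6.044, Alpha 5.522, Epsilon 6.042, Theta 6.622, Gamma 15.894.
Rounding to the nearest integer: Delta 16, Zeta 18, Eta 3, Beta 6, Alpha 6, Epsilon 6, Theta 7, Gamma 16 (total 78).
Eta receives 3.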